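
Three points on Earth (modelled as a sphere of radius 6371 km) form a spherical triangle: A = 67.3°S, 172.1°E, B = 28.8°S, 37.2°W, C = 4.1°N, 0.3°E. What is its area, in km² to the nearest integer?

28857945 km²

Side lengths (central angles): a = 0.8513, b = 2.0341, c = 1.4207 rad; semiperimeter s = 2.1531.
By l'Huilier's theorem, tan(E/4) = √[tan(s/2) tan((s−a)/2) tan((s−b)/2) tan((s−c)/2)], giving spherical excess E = 0.7110 rad.
Area = E·R² = 0.7110 × (6371)² ≈ 28857945 km².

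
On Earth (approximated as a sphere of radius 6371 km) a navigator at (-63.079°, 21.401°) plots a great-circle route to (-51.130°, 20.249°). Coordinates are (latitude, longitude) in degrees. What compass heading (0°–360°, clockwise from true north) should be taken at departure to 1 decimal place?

356.5°

With φ₁ = -1.1009, φ₂ = -0.8924, Δλ = -0.0201 rad, the forward-azimuth formula gives
θ = atan2( sin Δλ cos φ₂ , cos φ₁ sin φ₂ − sin φ₁ cos φ₂ cos Δλ ) = atan2(-0.0126, 0.2069) = -3.49°.
Adding 360° brings this into [0°, 360°): 356.5°.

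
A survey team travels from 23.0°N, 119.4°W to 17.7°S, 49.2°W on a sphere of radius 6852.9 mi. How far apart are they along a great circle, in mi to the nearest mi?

With latitudes φ₁ = 23.000°, φ₂ = -17.700° and longitude difference Δλ = 70.200°:
cos c = sin φ₁ sin φ₂ + cos φ₁ cos φ₂ cos Δλ = (0.3907)(-0.3040) + (0.9205)(0.9527)(0.3387) = 0.17825,
so c = arccos(0.17825) = 1.39158 rad.
Distance = R·c = 6852.9 × 1.3916 ≈ 9536 mi.

9536 mi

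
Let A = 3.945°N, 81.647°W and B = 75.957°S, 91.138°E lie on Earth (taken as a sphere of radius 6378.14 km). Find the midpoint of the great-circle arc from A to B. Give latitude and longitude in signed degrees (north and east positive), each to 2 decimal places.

The central angle between A and B is δ = 1.8827 rad.
With f = 0.5, the slerp weights are sin((1−f)δ)/sin δ = 0.8494 and sin(fδ)/sin δ = 0.8494.
Weighted sum of the unit vectors: (0.8494)·(0.1449,-0.9870,0.0688) + (0.8494)·(-0.0048,0.2426,-0.9701) = (0.1190, -0.6323, -0.7655).
Converting back: φ = atan2(z, √(x²+y²)) = -49.95°, λ = atan2(y, x) = -79.34°.

-49.95°, -79.34°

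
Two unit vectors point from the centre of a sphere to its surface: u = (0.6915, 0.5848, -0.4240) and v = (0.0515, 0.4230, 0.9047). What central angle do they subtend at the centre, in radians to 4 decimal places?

1.6716 rad

u·v = -0.1006; |u| = 1.0000, |v| = 1.0000.
cos θ = (u·v)/(|u||v|) = -0.1006, so θ = 1.6716 rad.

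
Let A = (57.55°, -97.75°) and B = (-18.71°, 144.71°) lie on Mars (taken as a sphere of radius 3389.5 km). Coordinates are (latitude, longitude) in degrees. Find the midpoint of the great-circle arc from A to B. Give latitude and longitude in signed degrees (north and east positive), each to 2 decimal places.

The central angle between A and B is δ = 2.1010 rad.
With f = 0.5, the slerp weights are sin((1−f)δ)/sin δ = 1.0057 and sin(fδ)/sin δ = 1.0057.
Weighted sum of the unit vectors: (1.0057)·(-0.0724,-0.5317,0.8439) + (1.0057)·(-0.7731,0.5472,-0.3208) = (-0.8503, 0.0156, 0.5261).
Converting back: φ = atan2(z, √(x²+y²)) = 31.74°, λ = atan2(y, x) = 178.95°.

31.74°, 178.95°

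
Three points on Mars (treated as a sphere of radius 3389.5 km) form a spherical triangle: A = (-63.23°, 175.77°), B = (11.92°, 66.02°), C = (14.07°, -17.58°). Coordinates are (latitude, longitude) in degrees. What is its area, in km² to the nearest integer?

Side lengths (central angles): a = 1.4142, b = 2.2681, c = 1.9106 rad; semiperimeter s = 2.7964.
By l'Huilier's theorem, tan(E/4) = √[tan(s/2) tan((s−a)/2) tan((s−b)/2) tan((s−c)/2)], giving spherical excess E = 2.6505 rad.
Area = E·R² = 2.6505 × (3389.5)² ≈ 30450883 km².

30450883 km²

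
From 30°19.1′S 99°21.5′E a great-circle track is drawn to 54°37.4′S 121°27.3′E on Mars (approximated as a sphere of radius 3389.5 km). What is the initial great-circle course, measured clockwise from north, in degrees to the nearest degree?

153°

With φ₁ = -0.5292, φ₂ = -0.9534, Δλ = 0.3857 rad, the forward-azimuth formula gives
θ = atan2( sin Δλ cos φ₂ , cos φ₁ sin φ₂ − sin φ₁ cos φ₂ cos Δλ ) = atan2(0.2178, -0.4331) = 153.30°.
So the initial bearing is 153°.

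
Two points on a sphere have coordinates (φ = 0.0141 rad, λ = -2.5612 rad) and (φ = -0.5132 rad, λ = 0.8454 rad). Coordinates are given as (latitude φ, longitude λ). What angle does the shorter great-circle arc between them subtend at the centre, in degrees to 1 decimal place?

148.0°

In radians: φ₁ = 0.0141, φ₂ = -0.5132, Δλ = -164.816° = -2.8766 rad.
Haversine: a = sin²(Δφ/2) + cos φ₁ cos φ₂ sin²(Δλ/2) = 0.0679 + (0.9999)(0.8712)(0.9825) = 0.92380.
Central angle c = 2·arcsin(√a) = 2.58225 rad.
So the angular separation is 148.0°.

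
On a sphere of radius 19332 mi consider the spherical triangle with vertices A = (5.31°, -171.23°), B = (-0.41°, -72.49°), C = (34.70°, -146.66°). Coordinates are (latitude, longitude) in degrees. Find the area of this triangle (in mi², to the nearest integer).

Side lengths (central angles): a = 1.3488, b = 0.6482, c = 1.7233 rad; semiperimeter s = 1.8602.
By l'Huilier's theorem, tan(E/4) = √[tan(s/2) tan((s−a)/2) tan((s−b)/2) tan((s−c)/2)], giving spherical excess E = 0.5132 rad.
Area = E·R² = 0.5132 × (19332)² ≈ 191805551 mi².

191805551 mi²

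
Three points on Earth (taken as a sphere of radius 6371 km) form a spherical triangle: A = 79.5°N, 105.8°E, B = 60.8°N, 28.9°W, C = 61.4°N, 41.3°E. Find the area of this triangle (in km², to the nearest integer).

5247755 km²

Side lengths (central angles): a = 0.5633, b = 0.4491, c = 0.6505 rad; semiperimeter s = 0.8314.
By l'Huilier's theorem, tan(E/4) = √[tan(s/2) tan((s−a)/2) tan((s−b)/2) tan((s−c)/2)], giving spherical excess E = 0.1293 rad.
Area = E·R² = 0.1293 × (6371)² ≈ 5247755 km².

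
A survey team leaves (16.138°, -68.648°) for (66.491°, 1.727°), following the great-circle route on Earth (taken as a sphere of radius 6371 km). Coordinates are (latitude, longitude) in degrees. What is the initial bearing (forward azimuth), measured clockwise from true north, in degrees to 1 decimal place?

24.0°

With φ₁ = 0.2817, φ₂ = 1.1605, Δλ = 1.2283 rad, the forward-azimuth formula gives
θ = atan2( sin Δλ cos φ₂ , cos φ₁ sin φ₂ − sin φ₁ cos φ₂ cos Δλ ) = atan2(0.3757, 0.8436) = 24.01°.
So the initial bearing is 24.0°.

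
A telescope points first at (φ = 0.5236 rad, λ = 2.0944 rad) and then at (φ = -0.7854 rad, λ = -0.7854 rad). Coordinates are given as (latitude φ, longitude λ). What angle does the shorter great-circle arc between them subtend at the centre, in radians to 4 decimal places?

2.8086 rad

With latitudes φ₁ = 30.000°, φ₂ = -45.000° and longitude difference Δλ = -165.000°:
Haversine: a = sin²(Δφ/2) + cos φ₁ cos φ₂ sin²(Δλ/2) = 0.3706 + (0.8660)(0.7071)(0.9830) = 0.97253.
Central angle c = 2·arcsin(√a) = 2.80858 rad.
So the angular separation is 2.8086 rad.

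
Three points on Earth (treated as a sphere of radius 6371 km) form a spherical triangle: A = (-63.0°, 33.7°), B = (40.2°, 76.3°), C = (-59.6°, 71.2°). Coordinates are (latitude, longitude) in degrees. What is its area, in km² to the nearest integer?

Side lengths (central angles): a = 1.7434, b = 0.3151, c = 1.8964 rad; semiperimeter s = 1.9774.
By l'Huilier's theorem, tan(E/4) = √[tan(s/2) tan((s−a)/2) tan((s−b)/2) tan((s−c)/2)], giving spherical excess E = 0.3555 rad.
Area = E·R² = 0.3555 × (6371)² ≈ 14427692 km².

14427692 km²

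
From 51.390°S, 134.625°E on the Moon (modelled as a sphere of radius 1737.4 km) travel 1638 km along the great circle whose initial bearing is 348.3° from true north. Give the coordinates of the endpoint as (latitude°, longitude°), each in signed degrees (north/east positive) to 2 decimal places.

Angular distance δ = d/R = 1638/1737.4 = 0.94279 rad; initial bearing θ = 6.0790 rad.
sin φ₂ = sin φ₁ cos δ + cos φ₁ sin δ cos θ = (-0.7814)(0.5875) + (0.6240)(0.8092)(0.9792) = 0.0354, so φ₂ = 2.03°.
Δλ = atan2(sin θ sin δ cos φ₁, cos δ − sin φ₁ sin φ₂) = atan2(-0.1024, 0.6152) = -9.451°.
λ₂ = 134.625° − 9.451° = 125.17°.

2.03°, 125.17°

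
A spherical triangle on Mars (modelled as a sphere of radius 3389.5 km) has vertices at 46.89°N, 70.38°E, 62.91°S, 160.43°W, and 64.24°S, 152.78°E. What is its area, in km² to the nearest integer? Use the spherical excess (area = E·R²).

2923450 km²

Side lengths (central angles): a = 0.3559, b = 2.2373, c = 2.5804 rad; semiperimeter s = 2.5868.
By l'Huilier's theorem, tan(E/4) = √[tan(s/2) tan((s−a)/2) tan((s−b)/2) tan((s−c)/2)], giving spherical excess E = 0.2545 rad.
Area = E·R² = 0.2545 × (3389.5)² ≈ 2923450 km².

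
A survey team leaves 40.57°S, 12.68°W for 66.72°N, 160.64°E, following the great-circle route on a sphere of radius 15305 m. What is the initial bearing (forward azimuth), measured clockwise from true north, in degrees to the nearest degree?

6°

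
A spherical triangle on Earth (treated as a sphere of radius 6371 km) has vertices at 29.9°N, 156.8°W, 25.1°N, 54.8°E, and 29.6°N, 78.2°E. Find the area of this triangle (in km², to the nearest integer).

Side lengths (central angles): a = 0.3705, b = 1.7580, c = 2.0456 rad; semiperimeter s = 2.0870.
By l'Huilier's theorem, tan(E/4) = √[tan(s/2) tan((s−a)/2) tan((s−b)/2) tan((s−c)/2)], giving spherical excess E = 0.3300 rad.
Area = E·R² = 0.3300 × (6371)² ≈ 13394980 km².

13394980 km²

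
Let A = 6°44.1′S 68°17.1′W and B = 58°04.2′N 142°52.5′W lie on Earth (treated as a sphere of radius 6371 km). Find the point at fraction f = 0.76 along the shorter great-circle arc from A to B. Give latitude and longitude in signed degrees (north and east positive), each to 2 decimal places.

47.54°, -112.23°

Central angle δ = 1.5308 rad. Interpolating on the sphere with fraction f = 0.76:
P = [sin((1−f)δ)·A + sin(fδ)·B] / sin δ = 0.3595·A + 0.9189·B in Cartesian coordinates,
giving P = (-0.2554, -0.6250, 0.7377), i.e. latitude 47.54°, longitude -112.23°.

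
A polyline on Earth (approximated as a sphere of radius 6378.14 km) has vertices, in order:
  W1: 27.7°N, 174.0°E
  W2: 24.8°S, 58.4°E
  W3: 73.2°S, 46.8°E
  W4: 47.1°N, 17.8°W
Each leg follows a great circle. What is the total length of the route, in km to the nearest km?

33366 km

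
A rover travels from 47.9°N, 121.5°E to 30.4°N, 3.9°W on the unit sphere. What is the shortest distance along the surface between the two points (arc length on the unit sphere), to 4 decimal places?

With latitudes φ₁ = 47.900°, φ₂ = 30.400° and longitude difference Δλ = -125.400°:
cos c = sin φ₁ sin φ₂ + cos φ₁ cos φ₂ cos Δλ = (0.7420)(0.5060) + (0.6704)(0.8625)(-0.5793) = 0.04049,
so c = arccos(0.04049) = 1.53029 rad.
On the unit sphere the arc length equals the central angle: 1.5303.

1.5303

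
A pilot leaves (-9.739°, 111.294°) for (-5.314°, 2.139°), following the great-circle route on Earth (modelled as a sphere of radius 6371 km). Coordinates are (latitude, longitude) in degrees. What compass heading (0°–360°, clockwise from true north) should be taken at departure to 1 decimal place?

261.1°

With φ₁ = -0.1700, φ₂ = -0.0927, Δλ = -1.9051 rad, the forward-azimuth formula gives
θ = atan2( sin Δλ cos φ₂ , cos φ₁ sin φ₂ − sin φ₁ cos φ₂ cos Δλ ) = atan2(-0.9406, -0.1465) = -98.86°.
Adding 360° brings this into [0°, 360°): 261.1°.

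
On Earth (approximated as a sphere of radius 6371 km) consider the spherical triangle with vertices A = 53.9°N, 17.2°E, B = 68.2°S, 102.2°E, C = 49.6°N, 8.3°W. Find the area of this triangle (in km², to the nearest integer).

29894822 km²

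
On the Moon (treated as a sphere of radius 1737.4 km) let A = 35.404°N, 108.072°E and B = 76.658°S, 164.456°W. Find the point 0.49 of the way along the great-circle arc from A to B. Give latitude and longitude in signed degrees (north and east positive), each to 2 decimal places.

Central angle δ = 2.1596 rad. Interpolating on the sphere with fraction f = 0.49:
P = [sin((1−f)δ)·A + sin(fδ)·B] / sin δ = 1.0725·A + 1.0480·B in Cartesian coordinates,
giving P = (-0.5042, 0.7662, -0.3984), i.e. latitude -23.48°, longitude 123.34°.

-23.48°, 123.34°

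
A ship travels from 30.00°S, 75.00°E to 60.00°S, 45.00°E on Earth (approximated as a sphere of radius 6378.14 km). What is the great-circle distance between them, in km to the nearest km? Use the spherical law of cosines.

With latitudes φ₁ = -30.000°, φ₂ = -60.000° and longitude difference Δλ = -30.000°:
cos c = sin φ₁ sin φ₂ + cos φ₁ cos φ₂ cos Δλ = (-0.5000)(-0.8660) + (0.8660)(0.5000)(0.8660) = 0.80801,
so c = arccos(0.80801) = 0.63003 rad.
Distance = R·c = 6378.14 × 0.6300 ≈ 4018 km.

4018 km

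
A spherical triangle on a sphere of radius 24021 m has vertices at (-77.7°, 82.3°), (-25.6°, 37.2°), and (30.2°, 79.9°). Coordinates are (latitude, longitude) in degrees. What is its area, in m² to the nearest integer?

405233316 m²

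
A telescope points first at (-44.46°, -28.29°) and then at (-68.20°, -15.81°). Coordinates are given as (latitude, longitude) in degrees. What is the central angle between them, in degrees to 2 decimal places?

24.62°

Let φ₁ = -0.7760 rad, φ₂ = -1.1903 rad, and Δλ = 0.2178 rad.
cos c = sin φ₁ sin φ₂ + cos φ₁ cos φ₂ cos Δλ = (-0.7004)(-0.9285) + (0.7137)(0.3714)(0.9764) = 0.90912,
so c = arccos(0.90912) = 0.42963 rad.
So the angular separation is 24.62°.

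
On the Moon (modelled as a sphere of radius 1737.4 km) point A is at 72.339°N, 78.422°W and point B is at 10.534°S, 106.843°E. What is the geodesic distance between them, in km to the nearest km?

3582 km

Let φ₁ = 1.2626 rad, φ₂ = -0.1839 rad, and Δλ = -3.0497 rad.
cos c = sin φ₁ sin φ₂ + cos φ₁ cos φ₂ cos Δλ = (0.9529)(-0.1828) + (0.3034)(0.9831)(-0.9958) = -0.47122,
so c = arccos(-0.47122) = 2.06146 rad.
Distance = R·c = 1737.4 × 2.0615 ≈ 3582 km.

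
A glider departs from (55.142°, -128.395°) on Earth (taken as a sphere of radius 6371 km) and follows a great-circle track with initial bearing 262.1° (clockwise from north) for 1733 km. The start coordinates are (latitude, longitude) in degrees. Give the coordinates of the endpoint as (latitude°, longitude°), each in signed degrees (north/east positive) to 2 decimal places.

Angular distance δ = d/R = 1733/6371 = 0.27201 rad; initial bearing θ = 4.5745 rad.
sin φ₂ = sin φ₁ cos δ + cos φ₁ sin δ cos θ = (0.8206)(0.9632) + (0.5715)(0.2687)(-0.1374) = 0.7693, so φ₂ = 50.29°.
Δλ = atan2(sin θ sin δ cos φ₁, cos δ − sin φ₁ sin φ₂) = atan2(-0.1521, 0.3320) = -24.616°.
λ₂ = -128.395° − 24.616° = -153.01°.

50.29°, -153.01°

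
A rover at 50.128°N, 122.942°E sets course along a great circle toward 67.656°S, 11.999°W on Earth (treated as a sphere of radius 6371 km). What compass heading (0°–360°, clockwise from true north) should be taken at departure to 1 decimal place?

With φ₁ = 0.8749, φ₂ = -1.1808, Δλ = -2.3552 rad, the forward-azimuth formula gives
θ = atan2( sin Δλ cos φ₂ , cos φ₁ sin φ₂ − sin φ₁ cos φ₂ cos Δλ ) = atan2(-0.2691, -0.3868) = -145.18°.
Adding 360° brings this into [0°, 360°): 214.8°.

214.8°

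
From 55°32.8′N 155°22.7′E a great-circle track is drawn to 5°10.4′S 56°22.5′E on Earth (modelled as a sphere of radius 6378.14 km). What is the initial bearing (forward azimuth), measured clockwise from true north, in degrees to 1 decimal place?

274.5°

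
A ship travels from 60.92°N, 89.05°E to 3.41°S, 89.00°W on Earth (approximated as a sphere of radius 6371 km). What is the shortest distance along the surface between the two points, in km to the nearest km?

13618 km

With latitudes φ₁ = 60.920°, φ₂ = -3.410° and longitude difference Δλ = -178.050°:
cos c = sin φ₁ sin φ₂ + cos φ₁ cos φ₂ cos Δλ = (0.8739)(-0.0595) + (0.4860)(0.9982)(-0.9994) = -0.53687,
so c = arccos(-0.53687) = 2.13752 rad.
Distance = R·c = 6371 × 2.1375 ≈ 13618 km.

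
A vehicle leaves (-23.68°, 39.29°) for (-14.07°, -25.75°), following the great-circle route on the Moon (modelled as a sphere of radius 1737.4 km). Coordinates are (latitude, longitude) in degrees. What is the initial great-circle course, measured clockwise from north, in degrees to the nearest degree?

With φ₁ = -0.4133, φ₂ = -0.2456, Δλ = -1.1352 rad, the forward-azimuth formula gives
θ = atan2( sin Δλ cos φ₂ , cos φ₁ sin φ₂ − sin φ₁ cos φ₂ cos Δλ ) = atan2(-0.8794, -0.0582) = -93.79°.
Adding 360° brings this into [0°, 360°): 266°.

266°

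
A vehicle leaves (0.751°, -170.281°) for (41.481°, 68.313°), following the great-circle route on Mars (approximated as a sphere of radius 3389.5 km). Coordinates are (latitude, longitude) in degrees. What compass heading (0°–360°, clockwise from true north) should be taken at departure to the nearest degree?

316°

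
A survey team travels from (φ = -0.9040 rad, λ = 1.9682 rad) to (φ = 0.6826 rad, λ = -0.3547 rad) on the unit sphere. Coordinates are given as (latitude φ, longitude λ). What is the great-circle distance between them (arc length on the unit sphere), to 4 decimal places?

With latitudes φ₁ = -51.795°, φ₂ = 39.110° and longitude difference Δλ = -133.092°:
Haversine: a = sin²(Δφ/2) + cos φ₁ cos φ₂ sin²(Δλ/2) = 0.5079 + (0.6185)(0.7759)(0.8416) = 0.91177.
Central angle c = 2·arcsin(√a) = 2.53844 rad.
On the unit sphere the arc length equals the central angle: 2.5384.

2.5384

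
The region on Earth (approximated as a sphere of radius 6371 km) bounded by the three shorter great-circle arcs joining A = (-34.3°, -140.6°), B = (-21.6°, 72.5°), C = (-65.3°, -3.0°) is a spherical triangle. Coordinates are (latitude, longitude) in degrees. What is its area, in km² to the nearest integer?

40306403 km²

Side lengths (central angles): a = 1.1244, b = 1.3108, c = 2.0219 rad; semiperimeter s = 2.2286.
By l'Huilier's theorem, tan(E/4) = √[tan(s/2) tan((s−a)/2) tan((s−b)/2) tan((s−c)/2)], giving spherical excess E = 0.9930 rad.
Area = E·R² = 0.9930 × (6371)² ≈ 40306403 km².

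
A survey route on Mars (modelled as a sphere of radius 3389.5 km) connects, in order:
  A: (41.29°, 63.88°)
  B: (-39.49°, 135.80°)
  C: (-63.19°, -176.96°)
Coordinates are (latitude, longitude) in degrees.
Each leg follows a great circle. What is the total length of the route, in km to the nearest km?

Leg A→B: central angle 1.8128 rad, distance 6144.6 km.
Leg B→C: central angle 0.6370 rad, distance 2159.0 km.
Total: 6144.6 + 2159.0 ≈ 8304 km.

8304 km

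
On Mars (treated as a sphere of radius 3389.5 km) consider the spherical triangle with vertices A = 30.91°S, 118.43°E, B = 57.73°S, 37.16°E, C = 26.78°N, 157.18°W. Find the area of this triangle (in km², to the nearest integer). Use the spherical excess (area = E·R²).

Side lengths (central angles): a = 2.5732, b = 1.7280, c = 1.0427 rad; semiperimeter s = 2.6720.
By l'Huilier's theorem, tan(E/4) = √[tan(s/2) tan((s−a)/2) tan((s−b)/2) tan((s−c)/2)], giving spherical excess E = 1.2908 rad.
Area = E·R² = 1.2908 × (3389.5)² ≈ 14829489 km².

14829489 km²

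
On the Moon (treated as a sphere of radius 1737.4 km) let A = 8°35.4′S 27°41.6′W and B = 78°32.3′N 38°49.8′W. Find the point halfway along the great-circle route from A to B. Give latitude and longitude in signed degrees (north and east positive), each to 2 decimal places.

Central angle δ = 1.5244 rad. Interpolating on the sphere with fraction f = 0.5:
P = [sin((1−f)δ)·A + sin(fδ)·B] / sin δ = 0.6913·A + 0.6913·B in Cartesian coordinates,
giving P = (0.7122, -0.4038, 0.5742), i.e. latitude 35.04°, longitude -29.55°.

35.04°, -29.55°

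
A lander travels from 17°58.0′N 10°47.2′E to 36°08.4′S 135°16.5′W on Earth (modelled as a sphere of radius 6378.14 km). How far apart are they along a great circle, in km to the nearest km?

With latitudes φ₁ = 17.967°, φ₂ = -36.140° and longitude difference Δλ = -146.062°:
Haversine: a = sin²(Δφ/2) + cos φ₁ cos φ₂ sin²(Δλ/2) = 0.2069 + (0.9512)(0.8076)(0.9148) = 0.90962.
Central angle c = 2·arcsin(√a) = 2.53089 rad.
Distance = R·c = 6378.14 × 2.5309 ≈ 16142 km.

16142 km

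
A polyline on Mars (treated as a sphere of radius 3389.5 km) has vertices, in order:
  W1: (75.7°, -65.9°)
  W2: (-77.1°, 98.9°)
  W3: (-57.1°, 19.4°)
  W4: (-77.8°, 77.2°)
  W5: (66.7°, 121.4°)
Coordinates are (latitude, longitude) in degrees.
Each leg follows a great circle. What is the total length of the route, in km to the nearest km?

Leg W1→W2: central angle 3.0748 rad, distance 10422.1 km.
Leg W2→W3: central angle 0.5725 rad, distance 1940.6 km.
Leg W3→W4: central angle 0.4911 rad, distance 1664.5 km.
Leg W4→W5: central angle 2.5640 rad, distance 8690.7 km.
Total: 10422.1 + 1940.6 + 1664.5 + 8690.7 ≈ 22718 km.

22718 km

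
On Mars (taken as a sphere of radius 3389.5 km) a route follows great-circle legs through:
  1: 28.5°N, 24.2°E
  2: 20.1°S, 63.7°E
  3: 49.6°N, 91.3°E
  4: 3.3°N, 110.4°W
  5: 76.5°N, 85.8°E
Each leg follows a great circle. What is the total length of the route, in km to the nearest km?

Leg 1→2: central angle 1.0783 rad, distance 3654.9 km.
Leg 2→3: central angle 1.2894 rad, distance 4370.5 km.
Leg 3→4: central angle 2.1620 rad, distance 7328.1 km.
Leg 4→5: central angle 1.7394 rad, distance 5895.8 km.
Total: 3654.9 + 4370.5 + 7328.1 + 5895.8 ≈ 21249 km.

21249 km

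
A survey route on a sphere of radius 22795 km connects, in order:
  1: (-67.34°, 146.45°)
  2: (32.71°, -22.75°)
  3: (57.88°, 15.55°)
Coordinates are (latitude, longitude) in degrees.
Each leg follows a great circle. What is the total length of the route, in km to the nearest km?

71939 km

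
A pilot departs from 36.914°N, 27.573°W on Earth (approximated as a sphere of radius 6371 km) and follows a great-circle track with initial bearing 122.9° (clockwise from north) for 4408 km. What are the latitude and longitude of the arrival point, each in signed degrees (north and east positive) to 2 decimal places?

Angular distance δ = d/R = 4408/6371 = 0.69189 rad; initial bearing θ = 2.1450 rad.
sin φ₂ = sin φ₁ cos δ + cos φ₁ sin δ cos θ = (0.6006)(0.7700) + (0.7995)(0.6380)(-0.5432) = 0.1854, so φ₂ = 10.69°.
Δλ = atan2(sin θ sin δ cos φ₁, cos δ − sin φ₁ sin φ₂) = atan2(0.4283, 0.6587) = 33.033°.
λ₂ = -27.573° + 33.033° = 5.46°.

10.69°, 5.46°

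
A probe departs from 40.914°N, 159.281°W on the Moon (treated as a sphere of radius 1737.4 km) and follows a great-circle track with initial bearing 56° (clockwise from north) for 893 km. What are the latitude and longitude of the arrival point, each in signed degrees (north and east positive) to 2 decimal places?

Angular distance δ = d/R = 893/1737.4 = 0.51399 rad; initial bearing θ = 0.9774 rad.
sin φ₂ = sin φ₁ cos δ + cos φ₁ sin δ cos θ = (0.6549)(0.8708) + (0.7557)(0.4917)(0.5592) = 0.7781, so φ₂ = 51.08°.
Δλ = atan2(sin θ sin δ cos φ₁, cos δ − sin φ₁ sin φ₂) = atan2(0.3080, 0.3612) = 40.455°.
λ₂ = -159.281° + 40.455° = -118.83°.

51.08°, -118.83°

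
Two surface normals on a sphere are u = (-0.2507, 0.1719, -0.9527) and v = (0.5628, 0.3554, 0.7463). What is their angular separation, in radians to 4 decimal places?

2.4832 rad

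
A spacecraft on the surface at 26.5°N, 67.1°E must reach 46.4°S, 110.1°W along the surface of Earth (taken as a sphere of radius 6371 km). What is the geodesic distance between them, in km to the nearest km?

With latitudes φ₁ = 26.500°, φ₂ = -46.400° and longitude difference Δλ = -177.200°:
Haversine: a = sin²(Δφ/2) + cos φ₁ cos φ₂ sin²(Δλ/2) = 0.3530 + (0.8949)(0.6896)(0.9994) = 0.96978.
Central angle c = 2·arcsin(√a) = 2.79211 rad.
Distance = R·c = 6371 × 2.7921 ≈ 17789 km.

17789 km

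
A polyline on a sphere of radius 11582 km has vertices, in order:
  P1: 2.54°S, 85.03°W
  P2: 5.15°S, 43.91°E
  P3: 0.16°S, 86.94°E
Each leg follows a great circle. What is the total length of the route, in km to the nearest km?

Leg P1→P2: central angle 2.2413 rad, distance 25958.7 km.
Leg P2→P3: central angle 0.7550 rad, distance 8744.0 km.
Total: 25958.7 + 8744.0 ≈ 34703 km.

34703 km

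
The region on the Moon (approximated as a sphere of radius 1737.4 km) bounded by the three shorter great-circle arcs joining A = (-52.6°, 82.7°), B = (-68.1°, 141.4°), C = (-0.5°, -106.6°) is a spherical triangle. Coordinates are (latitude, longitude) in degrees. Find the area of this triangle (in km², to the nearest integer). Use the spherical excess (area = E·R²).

980851 km²

Side lengths (central angles): a = 1.7028, b = 2.2049, c = 0.5457 rad; semiperimeter s = 2.2267.
By l'Huilier's theorem, tan(E/4) = √[tan(s/2) tan((s−a)/2) tan((s−b)/2) tan((s−c)/2)], giving spherical excess E = 0.3249 rad.
Area = E·R² = 0.3249 × (1737.4)² ≈ 980851 km².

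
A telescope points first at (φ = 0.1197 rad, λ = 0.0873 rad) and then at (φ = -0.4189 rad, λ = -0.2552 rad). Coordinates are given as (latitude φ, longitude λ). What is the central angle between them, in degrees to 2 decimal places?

36.32°

Let φ₁ = 0.1197 rad, φ₂ = -0.4189 rad, and Δλ = -0.3425 rad.
Haversine: a = sin²(Δφ/2) + cos φ₁ cos φ₂ sin²(Δλ/2) = 0.0708 + (0.9928)(0.9135)(0.0290) = 0.09713.
Central angle c = 2·arcsin(√a) = 0.63386 rad.
So the angular separation is 36.32°.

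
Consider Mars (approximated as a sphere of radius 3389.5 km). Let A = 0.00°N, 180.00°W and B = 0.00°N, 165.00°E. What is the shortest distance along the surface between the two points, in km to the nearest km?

887 km

Let φ₁ = 0.0000 rad, φ₂ = 0.0000 rad, and Δλ = -0.2618 rad.
cos c = sin φ₁ sin φ₂ + cos φ₁ cos φ₂ cos Δλ = (0.0000)(0.0000) + (1.0000)(1.0000)(0.9659) = 0.96593,
so c = arccos(0.96593) = 0.26180 rad.
Distance = R·c = 3389.5 × 0.2618 ≈ 887 km.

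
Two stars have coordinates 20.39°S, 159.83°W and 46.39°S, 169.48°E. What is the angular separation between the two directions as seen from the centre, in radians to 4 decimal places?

0.6296 rad

In radians: φ₁ = -0.3559, φ₂ = -0.8097, Δλ = -30.690° = -0.5356 rad.
Haversine: a = sin²(Δφ/2) + cos φ₁ cos φ₂ sin²(Δλ/2) = 0.0506 + (0.9373)(0.6897)(0.0700) = 0.09588.
Central angle c = 2·arcsin(√a) = 0.62964 rad.
So the angular separation is 0.6296 rad.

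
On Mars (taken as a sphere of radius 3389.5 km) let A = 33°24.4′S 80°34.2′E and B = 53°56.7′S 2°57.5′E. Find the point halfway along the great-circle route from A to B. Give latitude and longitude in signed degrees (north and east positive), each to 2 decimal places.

Central angle δ = 0.9878 rad. Interpolating on the sphere with fraction f = 0.5:
P = [sin((1−f)δ)·A + sin(fδ)·B] / sin δ = 0.5679·A + 0.5679·B in Cartesian coordinates,
giving P = (0.4114, 0.4849, -0.7717), i.e. latitude -50.51°, longitude 49.68°.

-50.51°, 49.68°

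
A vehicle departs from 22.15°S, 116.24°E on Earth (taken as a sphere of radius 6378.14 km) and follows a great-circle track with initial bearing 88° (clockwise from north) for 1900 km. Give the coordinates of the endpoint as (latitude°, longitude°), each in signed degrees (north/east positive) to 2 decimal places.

-20.54°, 134.50°

Angular distance δ = d/R = 1900/6378.14 = 0.29789 rad; initial bearing θ = 1.5359 rad.
sin φ₂ = sin φ₁ cos δ + cos φ₁ sin δ cos θ = (-0.3770)(0.9560) + (0.9262)(0.2935)(0.0349) = -0.3509, so φ₂ = -20.54°.
Δλ = atan2(sin θ sin δ cos φ₁, cos δ − sin φ₁ sin φ₂) = atan2(0.2717, 0.8236) = 18.255°.
λ₂ = 116.240° + 18.255° = 134.50°.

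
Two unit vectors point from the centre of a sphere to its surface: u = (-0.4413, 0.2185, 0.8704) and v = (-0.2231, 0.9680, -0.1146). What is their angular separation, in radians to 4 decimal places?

1.3590 rad

u·v = 0.2102; |u| = 1.0000, |v| = 1.0000.
cos θ = (u·v)/(|u||v|) = 0.2102, so θ = 1.3590 rad.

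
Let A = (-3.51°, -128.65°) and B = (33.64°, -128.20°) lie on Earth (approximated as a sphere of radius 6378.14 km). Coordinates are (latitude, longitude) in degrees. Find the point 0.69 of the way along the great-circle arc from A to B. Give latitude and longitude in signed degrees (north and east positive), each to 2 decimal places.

22.12°, -128.36°

Central angle δ = 0.6484 rad. Interpolating on the sphere with fraction f = 0.69:
P = [sin((1−f)δ)·A + sin(fδ)·B] / sin δ = 0.3306·A + 0.7164·B in Cartesian coordinates,
giving P = (-0.5749, -0.7264, 0.3766), i.e. latitude 22.12°, longitude -128.36°.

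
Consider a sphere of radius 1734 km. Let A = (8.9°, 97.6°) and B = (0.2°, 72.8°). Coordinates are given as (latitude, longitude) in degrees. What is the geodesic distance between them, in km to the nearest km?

792 km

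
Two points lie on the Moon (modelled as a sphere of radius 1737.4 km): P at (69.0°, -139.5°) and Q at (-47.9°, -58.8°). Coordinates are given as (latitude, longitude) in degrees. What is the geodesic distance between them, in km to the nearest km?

Let φ₁ = 1.2043 rad, φ₂ = -0.8360 rad, and Δλ = 1.4085 rad.
Haversine: a = sin²(Δφ/2) + cos φ₁ cos φ₂ sin²(Δλ/2) = 0.7262 + (0.3584)(0.6704)(0.4192) = 0.82693.
Central angle c = 2·arcsin(√a) = 2.28348 rad.
Distance = R·c = 1737.4 × 2.2835 ≈ 3967 km.

3967 km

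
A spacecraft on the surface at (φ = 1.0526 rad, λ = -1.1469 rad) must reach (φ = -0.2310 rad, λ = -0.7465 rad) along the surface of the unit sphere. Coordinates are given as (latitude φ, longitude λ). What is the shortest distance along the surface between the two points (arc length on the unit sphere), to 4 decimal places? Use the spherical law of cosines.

In radians: φ₁ = 1.0526, φ₂ = -0.2310, Δλ = 22.941° = 0.4004 rad.
cos c = sin φ₁ sin φ₂ + cos φ₁ cos φ₂ cos Δλ = (0.8687)(-0.2290) + (0.4953)(0.9734)(0.9209) = 0.24513,
so c = arccos(0.24513) = 1.32314 rad.
On the unit sphere the arc length equals the central angle: 1.3231.

1.3231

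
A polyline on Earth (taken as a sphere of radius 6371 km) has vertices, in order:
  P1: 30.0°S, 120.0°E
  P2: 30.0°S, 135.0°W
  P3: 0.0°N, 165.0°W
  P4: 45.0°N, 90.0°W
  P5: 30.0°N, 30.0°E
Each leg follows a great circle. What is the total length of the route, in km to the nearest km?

32796 km

Leg P1→P2: central angle 1.5149 rad, distance 9651.3 km.
Leg P2→P3: central angle 0.7227 rad, distance 4604.5 km.
Leg P3→P4: central angle 1.3867 rad, distance 8835.0 km.
Leg P4→P5: central angle 1.5234 rad, distance 9705.7 km.
Total: 9651.3 + 4604.5 + 8835.0 + 9705.7 ≈ 32796 km.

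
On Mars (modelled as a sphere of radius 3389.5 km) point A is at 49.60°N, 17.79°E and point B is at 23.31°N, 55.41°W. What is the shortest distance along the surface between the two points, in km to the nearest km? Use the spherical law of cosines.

3653 km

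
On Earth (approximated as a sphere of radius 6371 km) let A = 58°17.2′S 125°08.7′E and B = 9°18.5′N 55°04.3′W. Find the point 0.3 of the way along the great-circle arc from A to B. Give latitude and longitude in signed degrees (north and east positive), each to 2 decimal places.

-82.41°, -56.21°

Central angle δ = 2.2868 rad. Interpolating on the sphere with fraction f = 0.3:
P = [sin((1−f)δ)·A + sin(fδ)·B] / sin δ = 1.3248·A + 0.8396·B in Cartesian coordinates,
giving P = (0.0735, -0.1098, -0.9912), i.e. latitude -82.41°, longitude -56.21°.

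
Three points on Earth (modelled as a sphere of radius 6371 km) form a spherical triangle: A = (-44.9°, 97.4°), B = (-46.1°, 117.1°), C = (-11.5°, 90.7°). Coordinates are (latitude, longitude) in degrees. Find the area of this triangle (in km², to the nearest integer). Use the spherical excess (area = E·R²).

2783698 km²

Side lengths (central angles): a = 0.7193, b = 0.5915, c = 0.2413 rad; semiperimeter s = 0.7760.
By l'Huilier's theorem, tan(E/4) = √[tan(s/2) tan((s−a)/2) tan((s−b)/2) tan((s−c)/2)], giving spherical excess E = 0.0686 rad.
Area = E·R² = 0.0686 × (6371)² ≈ 2783698 km².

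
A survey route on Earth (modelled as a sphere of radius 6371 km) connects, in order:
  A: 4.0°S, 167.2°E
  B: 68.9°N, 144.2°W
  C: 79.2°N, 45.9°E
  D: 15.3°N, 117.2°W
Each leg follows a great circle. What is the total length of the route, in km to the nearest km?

21895 km

Leg A→B: central angle 1.3975 rad, distance 8903.6 km.
Leg B→C: central angle 0.5548 rad, distance 3534.5 km.
Leg C→D: central angle 1.4844 rad, distance 9457.3 km.
Total: 8903.6 + 3534.5 + 9457.3 ≈ 21895 km.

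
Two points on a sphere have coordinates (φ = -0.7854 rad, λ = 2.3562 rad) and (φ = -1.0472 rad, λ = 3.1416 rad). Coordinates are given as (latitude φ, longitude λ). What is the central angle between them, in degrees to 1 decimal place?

In radians: φ₁ = -0.7854, φ₂ = -1.0472, Δλ = 45.000° = 0.7854 rad.
cos c = sin φ₁ sin φ₂ + cos φ₁ cos φ₂ cos Δλ = (-0.7071)(-0.8660) + (0.7071)(0.5000)(0.7071) = 0.86237,
so c = arccos(0.86237) = 0.53086 rad.
So the angular separation is 30.4°.

30.4°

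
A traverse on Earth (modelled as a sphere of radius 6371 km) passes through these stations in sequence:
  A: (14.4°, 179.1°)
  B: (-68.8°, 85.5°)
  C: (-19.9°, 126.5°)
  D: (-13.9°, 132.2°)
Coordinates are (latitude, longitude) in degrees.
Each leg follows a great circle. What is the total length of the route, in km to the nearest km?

18657 km

Leg A→B: central angle 1.8275 rad, distance 11642.7 km.
Leg B→C: central angle 0.9595 rad, distance 6112.7 km.
Leg C→D: central angle 0.1415 rad, distance 901.3 km.
Total: 11642.7 + 6112.7 + 901.3 ≈ 18657 km.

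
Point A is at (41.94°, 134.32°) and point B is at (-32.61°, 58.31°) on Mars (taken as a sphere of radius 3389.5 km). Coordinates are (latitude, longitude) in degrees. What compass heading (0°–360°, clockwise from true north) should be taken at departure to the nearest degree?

237°

With φ₁ = 0.7320, φ₂ = -0.5692, Δλ = -1.3266 rad, the forward-azimuth formula gives
θ = atan2( sin Δλ cos φ₂ , cos φ₁ sin φ₂ − sin φ₁ cos φ₂ cos Δλ ) = atan2(-0.8174, -0.5370) = -123.30°.
Adding 360° brings this into [0°, 360°): 237°.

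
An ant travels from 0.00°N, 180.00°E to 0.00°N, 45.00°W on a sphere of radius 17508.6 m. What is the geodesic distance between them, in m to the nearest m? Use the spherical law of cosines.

With latitudes φ₁ = 0.000°, φ₂ = 0.000° and longitude difference Δλ = 135.000°:
cos c = sin φ₁ sin φ₂ + cos φ₁ cos φ₂ cos Δλ = (0.0000)(0.0000) + (1.0000)(1.0000)(-0.7071) = -0.70711,
so c = arccos(-0.70711) = 2.35619 rad.
Distance = R·c = 17508.6 × 2.3562 ≈ 41254 m.

41254 m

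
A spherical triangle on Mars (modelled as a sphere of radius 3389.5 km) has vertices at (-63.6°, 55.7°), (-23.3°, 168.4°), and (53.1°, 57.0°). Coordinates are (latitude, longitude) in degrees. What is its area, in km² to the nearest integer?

29376011 km²

Side lengths (central angles): a = 2.1148, b = 2.0369, c = 1.3728 rad; semiperimeter s = 2.7622.
By l'Huilier's theorem, tan(E/4) = √[tan(s/2) tan((s−a)/2) tan((s−b)/2) tan((s−c)/2)], giving spherical excess E = 2.5569 rad.
Area = E·R² = 2.5569 × (3389.5)² ≈ 29376011 km².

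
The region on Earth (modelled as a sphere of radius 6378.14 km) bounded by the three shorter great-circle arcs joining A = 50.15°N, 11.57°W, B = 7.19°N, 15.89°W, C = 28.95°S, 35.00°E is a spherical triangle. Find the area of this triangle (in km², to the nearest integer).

17569312 km²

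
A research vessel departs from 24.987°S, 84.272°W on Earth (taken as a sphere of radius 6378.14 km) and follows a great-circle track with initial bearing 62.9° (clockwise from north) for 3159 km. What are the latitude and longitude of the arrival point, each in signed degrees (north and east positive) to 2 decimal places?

Angular distance δ = d/R = 3159/6378.14 = 0.49529 rad; initial bearing θ = 1.0978 rad.
sin φ₂ = sin φ₁ cos δ + cos φ₁ sin δ cos θ = (-0.4224)(0.8798) + (0.9064)(0.4753)(0.4555) = -0.1754, so φ₂ = -10.10°.
Δλ = atan2(sin θ sin δ cos φ₁, cos δ − sin φ₁ sin φ₂) = atan2(0.3835, 0.8057) = 25.453°.
λ₂ = -84.272° + 25.453° = -58.82°.

-10.10°, -58.82°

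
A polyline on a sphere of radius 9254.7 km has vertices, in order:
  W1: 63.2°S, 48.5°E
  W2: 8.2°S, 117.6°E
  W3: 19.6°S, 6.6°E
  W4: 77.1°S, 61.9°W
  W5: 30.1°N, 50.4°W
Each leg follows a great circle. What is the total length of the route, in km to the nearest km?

Leg W1→W2: central angle 1.2802 rad, distance 11848.0 km.
Leg W2→W3: central angle 1.8612 rad, distance 17224.5 km.
Leg W3→W4: central angle 1.1548 rad, distance 10687.7 km.
Leg W4→W5: central angle 1.8751 rad, distance 17353.1 km.
Total: 11848.0 + 17224.5 + 10687.7 + 17353.1 ≈ 57113 km.

57113 km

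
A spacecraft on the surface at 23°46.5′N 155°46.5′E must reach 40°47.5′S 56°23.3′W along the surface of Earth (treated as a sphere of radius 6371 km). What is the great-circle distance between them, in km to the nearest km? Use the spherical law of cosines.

In radians: φ₁ = 0.4150, φ₂ = -0.7119, Δλ = 147.837° = 2.5802 rad.
cos c = sin φ₁ sin φ₂ + cos φ₁ cos φ₂ cos Δλ = (0.4031)(-0.6533) + (0.9151)(0.7571)(-0.8465) = -0.84989,
so c = arccos(-0.84989) = 2.58658 rad.
Distance = R·c = 6371 × 2.5866 ≈ 16479 km.

16479 km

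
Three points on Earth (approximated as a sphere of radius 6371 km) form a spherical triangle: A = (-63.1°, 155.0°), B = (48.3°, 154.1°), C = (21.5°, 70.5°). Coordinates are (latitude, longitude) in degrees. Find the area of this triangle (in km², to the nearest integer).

Side lengths (central angles): a = 1.2211, b = 1.8614, c = 1.9443 rad; semiperimeter s = 2.5134.
By l'Huilier's theorem, tan(E/4) = √[tan(s/2) tan((s−a)/2) tan((s−b)/2) tan((s−c)/2)], giving spherical excess E = 1.7872 rad.
Area = E·R² = 1.7872 × (6371)² ≈ 72539801 km².

72539801 km²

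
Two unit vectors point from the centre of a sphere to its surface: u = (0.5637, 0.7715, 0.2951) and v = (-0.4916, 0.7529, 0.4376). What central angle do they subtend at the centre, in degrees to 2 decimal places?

u·v = 0.4329; |u| = 1.0000, |v| = 1.0000.
cos θ = (u·v)/(|u||v|) = 0.4329, so θ = 64.35°.

64.35°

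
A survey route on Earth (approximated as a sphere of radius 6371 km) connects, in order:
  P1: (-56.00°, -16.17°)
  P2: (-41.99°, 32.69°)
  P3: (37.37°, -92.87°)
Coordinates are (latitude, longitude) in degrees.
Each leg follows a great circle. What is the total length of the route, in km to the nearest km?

19198 km

Leg P1→P2: central angle 0.5951 rad, distance 3791.7 km.
Leg P2→P3: central angle 2.4182 rad, distance 15406.5 km.
Total: 3791.7 + 15406.5 ≈ 19198 km.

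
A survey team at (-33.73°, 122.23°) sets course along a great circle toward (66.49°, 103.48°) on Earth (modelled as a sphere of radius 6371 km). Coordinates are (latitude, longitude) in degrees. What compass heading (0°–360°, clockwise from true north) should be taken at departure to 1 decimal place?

With φ₁ = -0.5887, φ₂ = 1.1605, Δλ = -0.3272 rad, the forward-azimuth formula gives
θ = atan2( sin Δλ cos φ₂ , cos φ₁ sin φ₂ − sin φ₁ cos φ₂ cos Δλ ) = atan2(-0.1282, 0.9724) = -7.51°.
Adding 360° brings this into [0°, 360°): 352.5°.

352.5°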